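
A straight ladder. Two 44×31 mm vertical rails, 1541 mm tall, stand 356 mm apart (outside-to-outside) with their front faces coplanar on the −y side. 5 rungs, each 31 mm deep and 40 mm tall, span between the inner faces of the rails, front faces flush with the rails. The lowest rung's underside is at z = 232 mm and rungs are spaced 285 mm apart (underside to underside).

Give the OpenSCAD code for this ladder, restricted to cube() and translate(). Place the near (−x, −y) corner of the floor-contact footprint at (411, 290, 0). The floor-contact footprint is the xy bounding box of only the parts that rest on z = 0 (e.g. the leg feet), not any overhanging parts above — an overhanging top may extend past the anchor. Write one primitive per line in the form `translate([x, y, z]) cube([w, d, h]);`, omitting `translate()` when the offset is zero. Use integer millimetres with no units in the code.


translate([411, 290, 0]) cube([44, 31, 1541]);
translate([723, 290, 0]) cube([44, 31, 1541]);
translate([455, 290, 232]) cube([268, 31, 40]);
translate([455, 290, 517]) cube([268, 31, 40]);
translate([455, 290, 802]) cube([268, 31, 40]);
translate([455, 290, 1087]) cube([268, 31, 40]);
translate([455, 290, 1372]) cube([268, 31, 40]);


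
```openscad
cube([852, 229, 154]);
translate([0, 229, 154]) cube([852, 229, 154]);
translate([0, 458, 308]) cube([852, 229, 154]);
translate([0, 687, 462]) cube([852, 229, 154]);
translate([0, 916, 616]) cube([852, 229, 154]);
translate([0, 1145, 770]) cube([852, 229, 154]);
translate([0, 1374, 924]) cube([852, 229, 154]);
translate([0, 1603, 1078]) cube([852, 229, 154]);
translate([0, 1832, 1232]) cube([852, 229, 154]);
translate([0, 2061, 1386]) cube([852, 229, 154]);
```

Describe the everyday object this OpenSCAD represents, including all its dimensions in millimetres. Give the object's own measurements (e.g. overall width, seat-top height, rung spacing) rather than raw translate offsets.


A straight staircase of 10 solid steps. Each step is 852 mm wide (x), 229 mm deep (y, the going) and 154 mm tall (the rise). The first step rests on the floor; each subsequent step sits one going further in +y and one rise higher in +z, directly behind and above the previous step with no overlap.


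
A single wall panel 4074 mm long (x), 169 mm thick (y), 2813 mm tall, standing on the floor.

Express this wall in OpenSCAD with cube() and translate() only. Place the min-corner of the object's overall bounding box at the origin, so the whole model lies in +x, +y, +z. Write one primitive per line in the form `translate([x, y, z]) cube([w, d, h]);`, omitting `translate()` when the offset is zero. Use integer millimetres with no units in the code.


cube([4074, 169, 2813]);


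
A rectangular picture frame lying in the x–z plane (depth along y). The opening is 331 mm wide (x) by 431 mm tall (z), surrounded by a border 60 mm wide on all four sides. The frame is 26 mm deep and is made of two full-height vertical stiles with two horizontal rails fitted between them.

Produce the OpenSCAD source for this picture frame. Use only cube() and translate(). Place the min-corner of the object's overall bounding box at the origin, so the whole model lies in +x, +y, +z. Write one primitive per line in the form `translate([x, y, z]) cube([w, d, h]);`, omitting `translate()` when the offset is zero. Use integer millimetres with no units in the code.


cube([60, 26, 551]);
translate([391, 0, 0]) cube([60, 26, 551]);
translate([60, 0, 0]) cube([331, 26, 60]);
translate([60, 0, 491]) cube([331, 26, 60]);


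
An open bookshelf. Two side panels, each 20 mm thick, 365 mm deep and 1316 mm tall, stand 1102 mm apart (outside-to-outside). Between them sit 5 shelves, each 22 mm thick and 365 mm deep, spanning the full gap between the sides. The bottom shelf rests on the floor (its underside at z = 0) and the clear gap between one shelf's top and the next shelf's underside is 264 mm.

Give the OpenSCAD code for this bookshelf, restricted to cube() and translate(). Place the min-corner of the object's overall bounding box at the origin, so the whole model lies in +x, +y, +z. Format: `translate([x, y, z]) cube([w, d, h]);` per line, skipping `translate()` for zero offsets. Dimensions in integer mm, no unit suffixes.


cube([20, 365, 1316]);
translate([1082, 0, 0]) cube([20, 365, 1316]);
translate([20, 0, 0]) cube([1062, 365, 22]);
translate([20, 0, 286]) cube([1062, 365, 22]);
translate([20, 0, 572]) cube([1062, 365, 22]);
translate([20, 0, 858]) cube([1062, 365, 22]);
translate([20, 0, 1144]) cube([1062, 365, 22]);


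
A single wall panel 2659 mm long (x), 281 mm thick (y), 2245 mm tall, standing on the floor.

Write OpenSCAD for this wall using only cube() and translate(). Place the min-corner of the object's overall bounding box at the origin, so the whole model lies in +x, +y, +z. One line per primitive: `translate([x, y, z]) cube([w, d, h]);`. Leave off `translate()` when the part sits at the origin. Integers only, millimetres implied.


cube([2659, 281, 2245]);


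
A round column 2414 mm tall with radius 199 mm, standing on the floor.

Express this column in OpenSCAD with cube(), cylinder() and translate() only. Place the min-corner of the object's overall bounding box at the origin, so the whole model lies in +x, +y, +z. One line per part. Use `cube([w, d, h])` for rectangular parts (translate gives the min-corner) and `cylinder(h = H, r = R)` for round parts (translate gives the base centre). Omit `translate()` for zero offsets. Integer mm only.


translate([199, 199, 0]) cylinder(h = 2414, r = 199);


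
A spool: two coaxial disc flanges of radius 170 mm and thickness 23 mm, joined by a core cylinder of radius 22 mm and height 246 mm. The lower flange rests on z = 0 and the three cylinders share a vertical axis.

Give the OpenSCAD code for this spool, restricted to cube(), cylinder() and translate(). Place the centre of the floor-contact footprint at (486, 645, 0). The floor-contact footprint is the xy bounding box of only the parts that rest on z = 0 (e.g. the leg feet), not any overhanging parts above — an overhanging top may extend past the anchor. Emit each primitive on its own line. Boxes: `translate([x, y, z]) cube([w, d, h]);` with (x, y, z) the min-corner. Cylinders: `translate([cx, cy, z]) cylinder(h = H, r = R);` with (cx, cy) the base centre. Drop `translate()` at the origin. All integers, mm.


translate([486, 645, 0]) cylinder(h = 23, r = 170);
translate([486, 645, 23]) cylinder(h = 246, r = 22);
translate([486, 645, 269]) cylinder(h = 23, r = 170);


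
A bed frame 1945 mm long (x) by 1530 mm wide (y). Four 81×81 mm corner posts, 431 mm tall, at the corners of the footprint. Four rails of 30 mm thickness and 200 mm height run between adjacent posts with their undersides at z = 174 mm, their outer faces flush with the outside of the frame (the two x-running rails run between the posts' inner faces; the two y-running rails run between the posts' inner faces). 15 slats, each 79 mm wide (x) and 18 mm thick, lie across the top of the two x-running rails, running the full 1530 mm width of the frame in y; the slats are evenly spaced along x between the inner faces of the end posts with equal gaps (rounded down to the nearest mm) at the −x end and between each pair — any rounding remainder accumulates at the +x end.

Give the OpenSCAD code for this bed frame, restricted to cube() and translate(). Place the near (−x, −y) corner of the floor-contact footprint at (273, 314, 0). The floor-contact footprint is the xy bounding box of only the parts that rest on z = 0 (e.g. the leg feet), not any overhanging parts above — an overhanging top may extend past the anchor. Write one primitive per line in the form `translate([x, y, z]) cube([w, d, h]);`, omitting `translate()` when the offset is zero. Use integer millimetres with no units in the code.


translate([273, 314, 0]) cube([81, 81, 431]);
translate([273, 1763, 0]) cube([81, 81, 431]);
translate([2137, 314, 0]) cube([81, 81, 431]);
translate([2137, 1763, 0]) cube([81, 81, 431]);
translate([354, 314, 174]) cube([1783, 30, 200]);
translate([354, 1814, 174]) cube([1783, 30, 200]);
translate([273, 395, 174]) cube([30, 1368, 200]);
translate([2188, 395, 174]) cube([30, 1368, 200]);
translate([391, 314, 374]) cube([79, 1530, 18]);
translate([507, 314, 374]) cube([79, 1530, 18]);
translate([623, 314, 374]) cube([79, 1530, 18]);
translate([739, 314, 374]) cube([79, 1530, 18]);
translate([855, 314, 374]) cube([79, 1530, 18]);
translate([971, 314, 374]) cube([79, 1530, 18]);
translate([1087, 314, 374]) cube([79, 1530, 18]);
translate([1203, 314, 374]) cube([79, 1530, 18]);
translate([1319, 314, 374]) cube([79, 1530, 18]);
translate([1435, 314, 374]) cube([79, 1530, 18]);
translate([1551, 314, 374]) cube([79, 1530, 18]);
translate([1667, 314, 374]) cube([79, 1530, 18]);
translate([1783, 314, 374]) cube([79, 1530, 18]);
translate([1899, 314, 374]) cube([79, 1530, 18]);
translate([2015, 314, 374]) cube([79, 1530, 18]);


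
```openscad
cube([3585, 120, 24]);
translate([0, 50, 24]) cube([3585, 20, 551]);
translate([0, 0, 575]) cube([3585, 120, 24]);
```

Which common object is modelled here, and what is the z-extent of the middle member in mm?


An I-beam. The web height is 551 mm.

Two wide flanges with a thin centred web — an I-beam. Overall 599 mm minus two 24 mm flanges gives a web of 599 − 2·24 = 551 mm.


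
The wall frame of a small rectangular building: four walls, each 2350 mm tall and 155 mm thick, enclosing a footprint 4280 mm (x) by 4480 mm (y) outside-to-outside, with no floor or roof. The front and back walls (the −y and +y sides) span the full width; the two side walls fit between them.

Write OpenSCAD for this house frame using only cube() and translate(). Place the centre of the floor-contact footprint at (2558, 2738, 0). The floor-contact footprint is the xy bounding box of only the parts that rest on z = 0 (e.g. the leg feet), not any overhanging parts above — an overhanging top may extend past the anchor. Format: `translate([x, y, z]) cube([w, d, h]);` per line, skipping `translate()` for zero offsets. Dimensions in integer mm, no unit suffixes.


translate([418, 498, 0]) cube([4280, 155, 2350]);
translate([418, 4823, 0]) cube([4280, 155, 2350]);
translate([418, 653, 0]) cube([155, 4170, 2350]);
translate([4543, 653, 0]) cube([155, 4170, 2350]);


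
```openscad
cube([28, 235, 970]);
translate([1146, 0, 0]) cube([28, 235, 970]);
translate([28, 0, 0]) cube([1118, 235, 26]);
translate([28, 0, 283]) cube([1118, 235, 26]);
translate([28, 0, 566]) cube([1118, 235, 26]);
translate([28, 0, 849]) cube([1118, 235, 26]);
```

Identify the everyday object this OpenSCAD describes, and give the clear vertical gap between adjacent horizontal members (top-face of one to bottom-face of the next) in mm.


A bookshelf. The clear shelf gap is 257 mm.

Two tall side panels with 4 horizontal boards between them — a bookshelf. The first two shelf undersides are at z = 0 and z = 283; with shelf thickness 26, the clear gap is 283 − 0 − 26 = 257 mm.


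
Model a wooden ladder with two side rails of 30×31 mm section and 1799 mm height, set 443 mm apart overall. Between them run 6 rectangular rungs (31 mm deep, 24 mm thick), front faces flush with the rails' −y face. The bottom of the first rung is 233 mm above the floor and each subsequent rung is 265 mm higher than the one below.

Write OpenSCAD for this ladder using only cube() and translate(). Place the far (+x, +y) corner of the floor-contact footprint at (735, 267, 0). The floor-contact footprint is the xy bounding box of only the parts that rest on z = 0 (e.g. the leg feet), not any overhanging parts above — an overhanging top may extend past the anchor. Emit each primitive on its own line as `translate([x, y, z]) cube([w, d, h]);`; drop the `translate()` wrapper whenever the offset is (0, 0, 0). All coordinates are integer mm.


translate([292, 236, 0]) cube([30, 31, 1799]);
translate([705, 236, 0]) cube([30, 31, 1799]);
translate([322, 236, 233]) cube([383, 31, 24]);
translate([322, 236, 498]) cube([383, 31, 24]);
translate([322, 236, 763]) cube([383, 31, 24]);
translate([322, 236, 1028]) cube([383, 31, 24]);
translate([322, 236, 1293]) cube([383, 31, 24]);
translate([322, 236, 1558]) cube([383, 31, 24]);


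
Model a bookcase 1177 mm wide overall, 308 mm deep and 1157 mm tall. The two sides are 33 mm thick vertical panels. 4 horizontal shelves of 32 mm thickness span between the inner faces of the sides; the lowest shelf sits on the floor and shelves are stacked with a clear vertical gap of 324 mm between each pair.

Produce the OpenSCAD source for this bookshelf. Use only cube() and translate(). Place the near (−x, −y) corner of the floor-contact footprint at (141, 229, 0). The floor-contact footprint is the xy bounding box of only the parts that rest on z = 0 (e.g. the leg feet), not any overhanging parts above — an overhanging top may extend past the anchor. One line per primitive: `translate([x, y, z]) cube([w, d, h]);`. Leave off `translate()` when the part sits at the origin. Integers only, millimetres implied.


translate([141, 229, 0]) cube([33, 308, 1157]);
translate([1285, 229, 0]) cube([33, 308, 1157]);
translate([174, 229, 0]) cube([1111, 308, 32]);
translate([174, 229, 356]) cube([1111, 308, 32]);
translate([174, 229, 712]) cube([1111, 308, 32]);
translate([174, 229, 1068]) cube([1111, 308, 32]);


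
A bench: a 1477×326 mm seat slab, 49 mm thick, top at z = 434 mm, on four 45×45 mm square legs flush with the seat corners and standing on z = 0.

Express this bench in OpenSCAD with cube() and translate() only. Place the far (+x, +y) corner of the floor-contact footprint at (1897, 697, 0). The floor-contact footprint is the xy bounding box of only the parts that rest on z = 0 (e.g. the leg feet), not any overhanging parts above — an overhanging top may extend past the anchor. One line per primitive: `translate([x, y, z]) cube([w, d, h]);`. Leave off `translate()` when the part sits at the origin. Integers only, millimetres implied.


// leg_h = 434 − 49 = 385
translate([420, 371, 385]) cube([1477, 326, 49]);
translate([420, 371, 0]) cube([45, 45, 385]);
translate([420, 652, 0]) cube([45, 45, 385]);
translate([1852, 371, 0]) cube([45, 45, 385]);
translate([1852, 652, 0]) cube([45, 45, 385]);


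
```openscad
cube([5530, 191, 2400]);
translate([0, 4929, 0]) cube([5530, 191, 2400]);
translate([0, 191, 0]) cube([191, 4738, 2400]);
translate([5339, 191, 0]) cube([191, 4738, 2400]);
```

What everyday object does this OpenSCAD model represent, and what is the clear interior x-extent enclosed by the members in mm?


A house (or room) frame. The interior width is 5148 mm.

Four 2400 mm walls enclosing a rectangle with no floor or roof — a room or house frame. Outside width is 5530 mm and wall thickness is 191 mm, so the interior width is 5530 − 2 × 191 = 5148 mm.


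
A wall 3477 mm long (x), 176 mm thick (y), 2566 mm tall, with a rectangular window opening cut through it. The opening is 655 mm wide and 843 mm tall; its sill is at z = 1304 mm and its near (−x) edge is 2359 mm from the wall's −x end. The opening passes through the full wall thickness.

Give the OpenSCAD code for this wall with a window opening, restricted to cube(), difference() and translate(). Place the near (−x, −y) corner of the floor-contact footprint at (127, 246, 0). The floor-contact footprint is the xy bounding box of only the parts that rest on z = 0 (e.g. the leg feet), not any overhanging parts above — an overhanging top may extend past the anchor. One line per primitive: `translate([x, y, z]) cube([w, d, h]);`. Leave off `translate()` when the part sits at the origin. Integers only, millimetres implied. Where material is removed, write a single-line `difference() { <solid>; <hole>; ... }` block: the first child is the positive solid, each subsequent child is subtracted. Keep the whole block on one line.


difference() { translate([127, 246, 0]) cube([3477, 176, 2566]); translate([2486, 246, 1304]) cube([655, 176, 843]); }


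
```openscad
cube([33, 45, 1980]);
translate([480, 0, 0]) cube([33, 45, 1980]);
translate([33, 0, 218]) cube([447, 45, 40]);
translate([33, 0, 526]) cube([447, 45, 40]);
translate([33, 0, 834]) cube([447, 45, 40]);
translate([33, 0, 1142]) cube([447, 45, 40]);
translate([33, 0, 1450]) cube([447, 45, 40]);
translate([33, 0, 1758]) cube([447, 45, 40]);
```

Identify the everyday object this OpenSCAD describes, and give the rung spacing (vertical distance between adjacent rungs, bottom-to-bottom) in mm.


A ladder. The rung spacing is 308 mm.

Two tall 33×45 posts with 6 short bars between them — a ladder. Adjacent rungs sit at z = 218 and z = 526, so the spacing is 526 − 218 = 308 mm.


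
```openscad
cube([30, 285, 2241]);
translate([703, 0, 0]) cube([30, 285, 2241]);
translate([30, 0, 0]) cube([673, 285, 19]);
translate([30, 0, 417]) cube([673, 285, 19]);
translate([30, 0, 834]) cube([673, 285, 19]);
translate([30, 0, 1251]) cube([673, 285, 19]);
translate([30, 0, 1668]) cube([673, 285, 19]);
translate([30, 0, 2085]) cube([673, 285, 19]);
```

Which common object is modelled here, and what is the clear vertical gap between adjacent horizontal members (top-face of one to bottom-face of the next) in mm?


A bookshelf. The clear shelf gap is 398 mm.

Two tall side panels with 6 horizontal boards between them — a bookshelf. The first two shelf undersides are at z = 0 and z = 417; with shelf thickness 19, the clear gap is 417 − 0 − 19 = 398 mm.


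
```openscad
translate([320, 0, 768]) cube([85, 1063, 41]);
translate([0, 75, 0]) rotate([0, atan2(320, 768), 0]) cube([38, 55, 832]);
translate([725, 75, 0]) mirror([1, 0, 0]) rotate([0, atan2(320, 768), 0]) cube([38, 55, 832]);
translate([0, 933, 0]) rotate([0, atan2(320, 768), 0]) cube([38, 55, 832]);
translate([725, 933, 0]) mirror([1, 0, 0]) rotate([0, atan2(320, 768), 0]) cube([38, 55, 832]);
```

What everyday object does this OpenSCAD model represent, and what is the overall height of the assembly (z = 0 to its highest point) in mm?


A sawhorse. The overall height is 809 mm.

A beam across two mirrored pairs of raked legs — a sawhorse. The beam's underside is at z = 768 (matching the legs' vertical rise in atan2(320, 768)) and the beam is 41 mm tall, so its top is at 768 + 41 = 809 mm. The raked legs top out at the beam's underside, so that is the highest point.


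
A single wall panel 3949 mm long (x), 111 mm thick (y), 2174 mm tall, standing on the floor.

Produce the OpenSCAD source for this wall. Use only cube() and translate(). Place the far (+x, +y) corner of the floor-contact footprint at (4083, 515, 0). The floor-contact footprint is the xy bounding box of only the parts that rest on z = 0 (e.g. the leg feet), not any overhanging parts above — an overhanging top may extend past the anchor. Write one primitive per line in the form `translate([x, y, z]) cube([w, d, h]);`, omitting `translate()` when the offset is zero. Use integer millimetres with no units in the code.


translate([134, 404, 0]) cube([3949, 111, 2174]);


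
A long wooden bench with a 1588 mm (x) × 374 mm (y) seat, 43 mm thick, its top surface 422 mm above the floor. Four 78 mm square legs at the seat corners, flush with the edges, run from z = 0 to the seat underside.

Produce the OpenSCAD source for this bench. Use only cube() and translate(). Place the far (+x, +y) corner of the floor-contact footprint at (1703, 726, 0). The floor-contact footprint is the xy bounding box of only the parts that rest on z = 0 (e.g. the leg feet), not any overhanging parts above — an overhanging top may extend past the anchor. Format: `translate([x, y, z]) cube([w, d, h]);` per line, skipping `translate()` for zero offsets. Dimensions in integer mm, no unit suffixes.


translate([115, 352, 379]) cube([1588, 374, 43]);
translate([115, 352, 0]) cube([78, 78, 379]);
translate([115, 648, 0]) cube([78, 78, 379]);
translate([1625, 352, 0]) cube([78, 78, 379]);
translate([1625, 648, 0]) cube([78, 78, 379]);


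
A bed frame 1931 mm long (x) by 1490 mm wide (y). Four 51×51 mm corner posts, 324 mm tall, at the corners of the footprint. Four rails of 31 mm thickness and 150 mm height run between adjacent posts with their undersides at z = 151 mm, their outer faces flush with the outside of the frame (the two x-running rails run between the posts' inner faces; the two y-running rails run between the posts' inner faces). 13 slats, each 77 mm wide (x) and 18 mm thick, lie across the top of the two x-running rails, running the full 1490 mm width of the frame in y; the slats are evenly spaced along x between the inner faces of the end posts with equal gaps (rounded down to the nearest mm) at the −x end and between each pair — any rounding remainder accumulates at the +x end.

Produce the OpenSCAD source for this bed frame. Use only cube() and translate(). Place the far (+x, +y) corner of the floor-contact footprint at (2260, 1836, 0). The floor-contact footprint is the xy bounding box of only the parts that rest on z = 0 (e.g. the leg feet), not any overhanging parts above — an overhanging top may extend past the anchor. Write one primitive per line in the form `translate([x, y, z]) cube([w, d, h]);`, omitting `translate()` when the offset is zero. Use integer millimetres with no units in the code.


// slat z = rail_z + rail_h = 151 + 150 = 301
// slat gap = ⌊(1829 − 13·77) / 14⌋ = 59
translate([329, 346, 0]) cube([51, 51, 324]);
translate([329, 1785, 0]) cube([51, 51, 324]);
translate([2209, 346, 0]) cube([51, 51, 324]);
translate([2209, 1785, 0]) cube([51, 51, 324]);
translate([380, 346, 151]) cube([1829, 31, 150]);
translate([380, 1805, 151]) cube([1829, 31, 150]);
translate([329, 397, 151]) cube([31, 1388, 150]);
translate([2229, 397, 151]) cube([31, 1388, 150]);
translate([439, 346, 301]) cube([77, 1490, 18]);
translate([575, 346, 301]) cube([77, 1490, 18]);
translate([711, 346, 301]) cube([77, 1490, 18]);
translate([847, 346, 301]) cube([77, 1490, 18]);
translate([983, 346, 301]) cube([77, 1490, 18]);
translate([1119, 346, 301]) cube([77, 1490, 18]);
translate([1255, 346, 301]) cube([77, 1490, 18]);
translate([1391, 346, 301]) cube([77, 1490, 18]);
translate([1527, 346, 301]) cube([77, 1490, 18]);
translate([1663, 346, 301]) cube([77, 1490, 18]);
translate([1799, 346, 301]) cube([77, 1490, 18]);
translate([1935, 346, 301]) cube([77, 1490, 18]);
translate([2071, 346, 301]) cube([77, 1490, 18]);


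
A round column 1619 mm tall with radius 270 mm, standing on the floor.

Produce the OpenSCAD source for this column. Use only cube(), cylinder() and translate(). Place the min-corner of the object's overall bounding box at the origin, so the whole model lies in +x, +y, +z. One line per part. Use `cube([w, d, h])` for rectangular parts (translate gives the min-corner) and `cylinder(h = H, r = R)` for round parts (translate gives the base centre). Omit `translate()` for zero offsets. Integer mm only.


translate([270, 270, 0]) cylinder(h = 1619, r = 270);


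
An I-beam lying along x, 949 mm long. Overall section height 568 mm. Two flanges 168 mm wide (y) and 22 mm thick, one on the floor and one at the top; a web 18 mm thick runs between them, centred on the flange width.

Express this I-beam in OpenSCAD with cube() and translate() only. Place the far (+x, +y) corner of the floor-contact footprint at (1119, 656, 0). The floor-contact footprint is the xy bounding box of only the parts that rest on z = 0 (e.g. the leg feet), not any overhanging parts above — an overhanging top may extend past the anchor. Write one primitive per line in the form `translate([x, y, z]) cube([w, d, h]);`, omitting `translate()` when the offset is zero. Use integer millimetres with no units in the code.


translate([170, 488, 0]) cube([949, 168, 22]);
translate([170, 563, 22]) cube([949, 18, 524]);
translate([170, 488, 546]) cube([949, 168, 22]);


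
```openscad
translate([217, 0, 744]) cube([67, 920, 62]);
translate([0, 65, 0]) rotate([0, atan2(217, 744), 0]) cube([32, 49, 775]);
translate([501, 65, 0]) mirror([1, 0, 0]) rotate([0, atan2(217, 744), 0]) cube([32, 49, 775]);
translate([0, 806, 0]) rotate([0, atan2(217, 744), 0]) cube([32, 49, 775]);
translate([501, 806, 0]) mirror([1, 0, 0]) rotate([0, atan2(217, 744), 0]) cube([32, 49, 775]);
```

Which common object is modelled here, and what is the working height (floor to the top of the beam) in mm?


A sawhorse. The overall height is 806 mm.

A beam across two mirrored pairs of raked legs — a sawhorse. The beam's underside is at z = 744 (matching the legs' vertical rise in atan2(217, 744)) and the beam is 62 mm tall, so its top is at 744 + 62 = 806 mm. The raked legs top out at the beam's underside, so that is the highest point.


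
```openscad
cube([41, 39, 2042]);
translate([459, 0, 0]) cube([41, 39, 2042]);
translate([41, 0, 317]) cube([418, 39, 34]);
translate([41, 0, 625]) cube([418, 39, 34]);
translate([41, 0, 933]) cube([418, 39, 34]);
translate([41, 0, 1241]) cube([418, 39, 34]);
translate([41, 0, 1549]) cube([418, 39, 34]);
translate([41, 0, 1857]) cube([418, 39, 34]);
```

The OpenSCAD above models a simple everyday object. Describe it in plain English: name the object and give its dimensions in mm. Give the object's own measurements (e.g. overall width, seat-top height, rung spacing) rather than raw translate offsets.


A straight ladder. Two 41×39 mm vertical rails, 2042 mm tall, stand 500 mm apart (outside-to-outside) with their front faces coplanar on the −y side. 6 rungs, each 39 mm deep and 34 mm tall, span between the inner faces of the rails, front faces flush with the rails. The lowest rung's underside is at z = 317 mm and rungs are spaced 308 mm apart (underside to underside).


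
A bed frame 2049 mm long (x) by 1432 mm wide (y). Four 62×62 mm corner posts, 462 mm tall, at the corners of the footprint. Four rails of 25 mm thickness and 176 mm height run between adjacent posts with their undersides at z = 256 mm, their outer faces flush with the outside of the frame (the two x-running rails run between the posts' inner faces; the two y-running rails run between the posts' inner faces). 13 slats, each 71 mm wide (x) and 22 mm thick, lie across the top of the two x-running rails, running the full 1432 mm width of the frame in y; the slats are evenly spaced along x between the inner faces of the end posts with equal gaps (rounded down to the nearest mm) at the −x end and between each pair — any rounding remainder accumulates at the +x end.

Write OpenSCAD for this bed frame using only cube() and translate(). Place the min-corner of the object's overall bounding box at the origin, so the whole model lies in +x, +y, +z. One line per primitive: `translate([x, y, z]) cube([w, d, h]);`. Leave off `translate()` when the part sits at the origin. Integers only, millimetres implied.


cube([62, 62, 462]);
translate([0, 1370, 0]) cube([62, 62, 462]);
translate([1987, 0, 0]) cube([62, 62, 462]);
translate([1987, 1370, 0]) cube([62, 62, 462]);
translate([62, 0, 256]) cube([1925, 25, 176]);
translate([62, 1407, 256]) cube([1925, 25, 176]);
translate([0, 62, 256]) cube([25, 1308, 176]);
translate([2024, 62, 256]) cube([25, 1308, 176]);
translate([133, 0, 432]) cube([71, 1432, 22]);
translate([275, 0, 432]) cube([71, 1432, 22]);
translate([417, 0, 432]) cube([71, 1432, 22]);
translate([559, 0, 432]) cube([71, 1432, 22]);
translate([701, 0, 432]) cube([71, 1432, 22]);
translate([843, 0, 432]) cube([71, 1432, 22]);
translate([985, 0, 432]) cube([71, 1432, 22]);
translate([1127, 0, 432]) cube([71, 1432, 22]);
translate([1269, 0, 432]) cube([71, 1432, 22]);
translate([1411, 0, 432]) cube([71, 1432, 22]);
translate([1553, 0, 432]) cube([71, 1432, 22]);
translate([1695, 0, 432]) cube([71, 1432, 22]);
translate([1837, 0, 432]) cube([71, 1432, 22]);


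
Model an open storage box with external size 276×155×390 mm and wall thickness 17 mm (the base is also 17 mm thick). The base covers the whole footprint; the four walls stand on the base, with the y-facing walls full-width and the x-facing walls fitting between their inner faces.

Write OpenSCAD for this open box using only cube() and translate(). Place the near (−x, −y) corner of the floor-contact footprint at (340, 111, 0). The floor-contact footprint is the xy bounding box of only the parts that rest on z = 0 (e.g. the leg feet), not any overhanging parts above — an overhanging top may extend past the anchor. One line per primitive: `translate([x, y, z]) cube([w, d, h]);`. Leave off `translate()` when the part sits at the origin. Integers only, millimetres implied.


translate([340, 111, 0]) cube([276, 155, 17]);
translate([340, 111, 17]) cube([276, 17, 373]);
translate([340, 249, 17]) cube([276, 17, 373]);
translate([340, 128, 17]) cube([17, 121, 373]);
translate([599, 128, 17]) cube([17, 121, 373]);


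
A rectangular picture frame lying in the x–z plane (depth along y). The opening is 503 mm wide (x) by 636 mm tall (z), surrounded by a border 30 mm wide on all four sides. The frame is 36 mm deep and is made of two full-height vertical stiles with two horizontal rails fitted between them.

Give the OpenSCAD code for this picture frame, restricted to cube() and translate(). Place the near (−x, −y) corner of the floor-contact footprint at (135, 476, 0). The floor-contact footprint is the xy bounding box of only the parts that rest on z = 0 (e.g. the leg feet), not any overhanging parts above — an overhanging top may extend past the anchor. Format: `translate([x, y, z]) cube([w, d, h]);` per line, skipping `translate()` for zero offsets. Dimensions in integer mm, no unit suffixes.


translate([135, 476, 0]) cube([30, 36, 696]);
translate([668, 476, 0]) cube([30, 36, 696]);
translate([165, 476, 0]) cube([503, 36, 30]);
translate([165, 476, 666]) cube([503, 36, 30]);


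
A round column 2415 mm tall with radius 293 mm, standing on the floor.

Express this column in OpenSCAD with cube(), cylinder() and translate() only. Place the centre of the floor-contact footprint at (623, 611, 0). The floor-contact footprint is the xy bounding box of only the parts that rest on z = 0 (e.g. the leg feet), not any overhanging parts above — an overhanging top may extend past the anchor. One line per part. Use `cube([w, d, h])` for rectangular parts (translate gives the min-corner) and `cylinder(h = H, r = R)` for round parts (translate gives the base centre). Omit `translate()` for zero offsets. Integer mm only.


translate([623, 611, 0]) cylinder(h = 2415, r = 293);


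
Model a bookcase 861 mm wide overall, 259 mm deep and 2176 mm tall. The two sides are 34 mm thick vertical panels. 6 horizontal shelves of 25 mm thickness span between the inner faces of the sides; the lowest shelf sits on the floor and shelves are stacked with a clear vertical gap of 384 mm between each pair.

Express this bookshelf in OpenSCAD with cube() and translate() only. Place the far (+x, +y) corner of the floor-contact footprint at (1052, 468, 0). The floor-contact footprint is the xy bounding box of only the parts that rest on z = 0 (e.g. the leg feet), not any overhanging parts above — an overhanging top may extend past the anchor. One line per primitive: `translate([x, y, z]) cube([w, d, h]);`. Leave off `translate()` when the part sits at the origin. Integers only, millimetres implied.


translate([191, 209, 0]) cube([34, 259, 2176]);
translate([1018, 209, 0]) cube([34, 259, 2176]);
translate([225, 209, 0]) cube([793, 259, 25]);
translate([225, 209, 409]) cube([793, 259, 25]);
translate([225, 209, 818]) cube([793, 259, 25]);
translate([225, 209, 1227]) cube([793, 259, 25]);
translate([225, 209, 1636]) cube([793, 259, 25]);
translate([225, 209, 2045]) cube([793, 259, 25]);


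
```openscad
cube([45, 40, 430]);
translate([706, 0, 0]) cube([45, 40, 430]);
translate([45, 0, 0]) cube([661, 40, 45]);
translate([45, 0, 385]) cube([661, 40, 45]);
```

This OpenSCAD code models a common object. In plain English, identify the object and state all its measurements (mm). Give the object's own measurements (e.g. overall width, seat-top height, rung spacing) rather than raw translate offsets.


A rectangular picture frame lying in the x–z plane (depth along y). The opening is 661 mm wide (x) by 340 mm tall (z), surrounded by a border 45 mm wide on all four sides. The frame is 40 mm deep and is made of two full-height vertical stiles with two horizontal rails fitted between them.


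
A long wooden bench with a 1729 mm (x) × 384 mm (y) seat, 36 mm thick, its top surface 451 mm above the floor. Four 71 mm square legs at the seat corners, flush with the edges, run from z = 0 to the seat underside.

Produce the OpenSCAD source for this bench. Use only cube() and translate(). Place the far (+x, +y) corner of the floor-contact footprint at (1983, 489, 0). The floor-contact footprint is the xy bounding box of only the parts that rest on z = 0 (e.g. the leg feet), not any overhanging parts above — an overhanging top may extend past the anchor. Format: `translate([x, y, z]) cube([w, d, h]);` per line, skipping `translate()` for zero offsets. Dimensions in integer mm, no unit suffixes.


translate([254, 105, 415]) cube([1729, 384, 36]);
translate([254, 105, 0]) cube([71, 71, 415]);
translate([254, 418, 0]) cube([71, 71, 415]);
translate([1912, 105, 0]) cube([71, 71, 415]);
translate([1912, 418, 0]) cube([71, 71, 415]);


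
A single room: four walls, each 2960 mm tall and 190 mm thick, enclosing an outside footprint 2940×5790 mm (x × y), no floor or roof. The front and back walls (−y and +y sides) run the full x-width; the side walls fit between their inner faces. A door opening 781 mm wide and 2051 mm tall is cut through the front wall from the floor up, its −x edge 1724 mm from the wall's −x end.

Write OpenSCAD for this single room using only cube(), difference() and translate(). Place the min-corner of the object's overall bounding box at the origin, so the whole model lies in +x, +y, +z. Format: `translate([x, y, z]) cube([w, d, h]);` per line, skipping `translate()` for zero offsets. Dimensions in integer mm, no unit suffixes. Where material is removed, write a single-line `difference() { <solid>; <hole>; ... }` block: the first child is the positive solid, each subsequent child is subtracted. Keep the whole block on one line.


difference() { cube([2940, 190, 2960]); translate([1724, 0, 0]) cube([781, 190, 2051]); }
translate([0, 5600, 0]) cube([2940, 190, 2960]);
translate([0, 190, 0]) cube([190, 5410, 2960]);
translate([2750, 190, 0]) cube([190, 5410, 2960]);


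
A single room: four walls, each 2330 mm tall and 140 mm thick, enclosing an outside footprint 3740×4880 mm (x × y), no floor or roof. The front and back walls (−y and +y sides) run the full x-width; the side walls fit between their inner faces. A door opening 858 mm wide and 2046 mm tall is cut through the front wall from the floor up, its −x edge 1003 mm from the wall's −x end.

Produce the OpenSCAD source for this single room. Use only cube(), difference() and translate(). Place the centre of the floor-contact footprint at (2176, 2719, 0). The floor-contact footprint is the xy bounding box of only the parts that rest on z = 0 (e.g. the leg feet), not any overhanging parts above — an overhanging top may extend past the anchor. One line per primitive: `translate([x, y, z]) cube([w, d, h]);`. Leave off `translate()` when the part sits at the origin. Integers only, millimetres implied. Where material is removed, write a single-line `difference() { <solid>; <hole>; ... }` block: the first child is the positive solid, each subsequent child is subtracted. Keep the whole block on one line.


difference() { translate([306, 279, 0]) cube([3740, 140, 2330]); translate([1309, 279, 0]) cube([858, 140, 2046]); }
translate([306, 5019, 0]) cube([3740, 140, 2330]);
translate([306, 419, 0]) cube([140, 4600, 2330]);
translate([3906, 419, 0]) cube([140, 4600, 2330]);


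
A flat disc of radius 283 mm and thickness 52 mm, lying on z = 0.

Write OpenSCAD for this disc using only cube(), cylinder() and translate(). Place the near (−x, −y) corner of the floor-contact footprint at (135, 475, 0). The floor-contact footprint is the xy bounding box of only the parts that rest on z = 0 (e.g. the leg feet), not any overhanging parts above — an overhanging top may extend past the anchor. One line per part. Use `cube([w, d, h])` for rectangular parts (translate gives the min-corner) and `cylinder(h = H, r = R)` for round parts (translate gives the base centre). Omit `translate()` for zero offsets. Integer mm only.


translate([418, 758, 0]) cylinder(h = 52, r = 283);


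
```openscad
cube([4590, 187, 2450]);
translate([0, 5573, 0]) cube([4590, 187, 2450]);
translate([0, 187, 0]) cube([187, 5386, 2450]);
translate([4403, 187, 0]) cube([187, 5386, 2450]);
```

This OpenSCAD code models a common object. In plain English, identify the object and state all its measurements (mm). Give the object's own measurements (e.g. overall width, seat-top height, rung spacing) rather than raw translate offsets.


The wall frame of a small rectangular building: four walls, each 2450 mm tall and 187 mm thick, enclosing a footprint 4590 mm (x) by 5760 mm (y) outside-to-outside, with no floor or roof. The front and back walls (the −y and +y sides) span the full width; the two side walls fit between them.


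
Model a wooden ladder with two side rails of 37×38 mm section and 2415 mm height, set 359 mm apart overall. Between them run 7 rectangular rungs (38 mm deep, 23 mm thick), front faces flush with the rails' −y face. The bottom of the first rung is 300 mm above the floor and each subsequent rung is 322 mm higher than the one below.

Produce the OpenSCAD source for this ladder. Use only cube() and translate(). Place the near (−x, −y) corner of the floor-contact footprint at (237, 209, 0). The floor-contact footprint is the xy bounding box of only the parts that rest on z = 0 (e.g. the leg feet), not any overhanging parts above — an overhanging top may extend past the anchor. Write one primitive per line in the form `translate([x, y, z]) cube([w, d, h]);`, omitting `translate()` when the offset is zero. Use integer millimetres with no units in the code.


// rung span = 359 - 2*37 = 285
// rung[k] z = 300 + k*322
translate([237, 209, 0]) cube([37, 38, 2415]);
translate([559, 209, 0]) cube([37, 38, 2415]);
translate([274, 209, 300]) cube([285, 38, 23]);
translate([274, 209, 622]) cube([285, 38, 23]);
translate([274, 209, 944]) cube([285, 38, 23]);
translate([274, 209, 1266]) cube([285, 38, 23]);
translate([274, 209, 1588]) cube([285, 38, 23]);
translate([274, 209, 1910]) cube([285, 38, 23]);
translate([274, 209, 2232]) cube([285, 38, 23]);


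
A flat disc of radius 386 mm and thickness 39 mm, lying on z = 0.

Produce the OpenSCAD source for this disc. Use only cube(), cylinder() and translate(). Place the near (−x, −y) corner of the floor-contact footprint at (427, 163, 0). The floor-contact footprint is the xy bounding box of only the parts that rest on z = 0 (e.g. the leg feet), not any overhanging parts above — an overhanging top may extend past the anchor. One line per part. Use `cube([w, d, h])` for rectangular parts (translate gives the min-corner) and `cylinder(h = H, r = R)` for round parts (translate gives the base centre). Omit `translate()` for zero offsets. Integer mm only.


translate([813, 549, 0]) cylinder(h = 39, r = 386);


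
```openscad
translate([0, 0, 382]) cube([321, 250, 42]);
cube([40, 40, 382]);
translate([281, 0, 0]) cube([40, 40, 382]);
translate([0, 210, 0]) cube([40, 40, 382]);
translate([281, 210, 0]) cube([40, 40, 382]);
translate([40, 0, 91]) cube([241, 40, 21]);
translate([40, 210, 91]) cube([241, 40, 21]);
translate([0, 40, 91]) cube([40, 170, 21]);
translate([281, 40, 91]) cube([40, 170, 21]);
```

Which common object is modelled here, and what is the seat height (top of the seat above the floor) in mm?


A stool. The seat height is 424 mm.

A 321×250×42 slab at z = 382 on four corner posts — a stool. The seat top is 382 + 42 = 424 mm.


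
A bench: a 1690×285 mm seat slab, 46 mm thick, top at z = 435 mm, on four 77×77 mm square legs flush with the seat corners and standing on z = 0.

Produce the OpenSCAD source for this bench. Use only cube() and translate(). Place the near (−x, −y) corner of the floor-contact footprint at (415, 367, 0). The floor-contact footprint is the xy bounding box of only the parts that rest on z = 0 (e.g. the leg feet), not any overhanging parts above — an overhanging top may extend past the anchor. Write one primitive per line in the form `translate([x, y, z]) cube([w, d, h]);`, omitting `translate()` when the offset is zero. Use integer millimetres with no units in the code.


translate([415, 367, 389]) cube([1690, 285, 46]);
translate([415, 367, 0]) cube([77, 77, 389]);
translate([415, 575, 0]) cube([77, 77, 389]);
translate([2028, 367, 0]) cube([77, 77, 389]);
translate([2028, 575, 0]) cube([77, 77, 389]);
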